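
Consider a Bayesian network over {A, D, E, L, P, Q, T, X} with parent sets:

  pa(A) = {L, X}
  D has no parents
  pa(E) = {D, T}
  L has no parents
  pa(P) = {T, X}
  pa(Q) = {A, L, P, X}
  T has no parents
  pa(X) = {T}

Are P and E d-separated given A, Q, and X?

Enumerating the 5 paths from P to E and testing each for blocking by {A, Q, X}:
Path 1: P ← T → E
  T is a fork and T is not conditioned on — no node blocks this path, so it is active.
Path 2: P ← X ← T → E
  X is a chain here and X is conditioned on, so the path is blocked at X.
Path 3: P → Q ← L → A ← X ← T → E
  X is a chain here and X is conditioned on, so the path is blocked at X.
Path 4: P → Q ← X ← T → E
  X is a chain here and X is conditioned on, so the path is blocked at X.
Path 5: P → Q ← A ← X ← T → E
  A is a chain here and A is conditioned on, so the path is blocked at A.
Since the path P ← T → E is active, P and E are not d-separated given {A, Q, X}.

No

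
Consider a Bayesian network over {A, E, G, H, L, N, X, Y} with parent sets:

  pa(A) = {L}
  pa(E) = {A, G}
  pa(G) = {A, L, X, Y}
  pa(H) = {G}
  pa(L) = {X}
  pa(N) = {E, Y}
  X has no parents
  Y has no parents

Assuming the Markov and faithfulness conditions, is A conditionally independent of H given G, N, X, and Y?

We examine all 5 paths between A and H:
Path 1: A → E → N ← Y → G → H
  Y is a fork here and Y is conditioned on, so the path is blocked at Y.
Path 2: A → E ← G → H
  G is a fork here and G is conditioned on, so the path is blocked at G.
Path 3: A ← L ← X → G → H
  X is a fork here and X is conditioned on, so the path is blocked at X.
Path 4: A ← L → G → H
  G is a chain here and G is conditioned on, so the path is blocked at G.
Path 5: A → G → H
  G is a chain here and G is conditioned on, so the path is blocked at G.
All paths are blocked; A ⊥ H | {G, N, X, Y} holds.

Yes — A and H are d-separated given {G, N, X, Y}.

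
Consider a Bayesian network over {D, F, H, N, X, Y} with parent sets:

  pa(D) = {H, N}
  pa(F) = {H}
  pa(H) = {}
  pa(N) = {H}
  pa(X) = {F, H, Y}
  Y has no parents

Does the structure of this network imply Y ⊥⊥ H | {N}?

Yes

Enumerating the 2 paths from Y to H and testing each for blocking by {N}:
Path 1: Y → X ← H
  X is a collider here and neither X nor any of its descendants is conditioned on, so the collider stays closed — the path is blocked at X.
Path 2: Y → X ← F ← H
  X is a collider here and neither X nor any of its descendants is conditioned on, so the collider stays closed — the path is blocked at X.
Every path is blocked, so Y and H are d-separated given {N}.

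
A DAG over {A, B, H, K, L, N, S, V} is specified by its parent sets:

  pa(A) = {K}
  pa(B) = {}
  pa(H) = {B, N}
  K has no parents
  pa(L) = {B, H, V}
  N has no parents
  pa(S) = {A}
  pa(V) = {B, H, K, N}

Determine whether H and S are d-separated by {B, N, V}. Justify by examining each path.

No — H and S are not d-separated given {B, N, V}.

Enumerating the 6 paths from H to S and testing each for blocking by {B, N, V}:
Path 1: H → L ← B → V ← K → A → S
  L is a collider here and neither L nor any of its descendants is conditioned on, so the collider stays closed — the path is blocked at L.
Path 2: H → L ← V ← K → A → S
  L is a collider here and neither L nor any of its descendants is conditioned on, so the collider stays closed — the path is blocked at L.
Path 3: H ← B → L ← V ← K → A → S
  B is a fork here and B is conditioned on, so the path is blocked at B.
Path 4: H ← B → V ← K → A → S
  B is a fork here and B is conditioned on, so the path is blocked at B.
Path 5: H ← N → V ← K → A → S
  N is a fork here and N is conditioned on, so the path is blocked at N.
Path 6: H → V ← K → A → S
  V is a collider and V is conditioned on, which opens it; K is a fork and K is not conditioned on; A is a chain and A is not conditioned on — no node blocks this path, so it is active.
Because an active path exists, H and S are not d-separated.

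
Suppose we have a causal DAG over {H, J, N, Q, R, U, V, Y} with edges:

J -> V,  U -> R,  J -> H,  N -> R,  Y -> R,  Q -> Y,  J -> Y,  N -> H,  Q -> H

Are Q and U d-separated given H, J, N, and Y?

Yes — Q and U are d-separated given {H, J, N, Y}.

Enumerating the 4 paths from Q to U and testing each for blocking by {H, J, N, Y}:
  1. Q → H ← J → Y → R ← U — H:collider[open]; J:fork[blocks]; Y:chain[blocks]; R:collider[blocks] ⇒ blocked
  2. Q → H ← N → R ← U — H:collider[open]; N:fork[blocks]; R:collider[blocks] ⇒ blocked
  3. Q → Y ← J → H ← N → R ← U — Y:collider[open]; J:fork[blocks]; H:collider[open]; N:fork[blocks]; R:collider[blocks] ⇒ blocked
  4. Q → Y → R ← U — Y:chain[blocks]; R:collider[blocks] ⇒ blocked
All paths are blocked; Q ⊥ U | {H, J, N, Y} holds.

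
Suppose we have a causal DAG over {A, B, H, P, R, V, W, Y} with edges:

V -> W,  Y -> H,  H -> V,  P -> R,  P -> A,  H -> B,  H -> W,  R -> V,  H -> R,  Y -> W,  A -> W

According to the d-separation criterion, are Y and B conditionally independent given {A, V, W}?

There are 6 undirected paths between Y and B; checking each against the conditioning set {A, V, W}:
  1. Y → W ← A ← P → R → V ← H → B — W:collider[open]; A:chain[blocks]; P:fork[open]; R:chain[open]; V:collider[open]; H:fork[open] ⇒ blocked
  2. Y → W ← A ← P → R ← H → B — W:collider[open]; A:chain[blocks]; P:fork[open]; R:collider[open]; H:fork[open] ⇒ blocked
  3. Y → W ← V ← R ← H → B — W:collider[open]; V:chain[blocks]; R:chain[open]; H:fork[open] ⇒ blocked
  4. Y → W ← V ← H → B — W:collider[open]; V:chain[blocks]; H:fork[open] ⇒ blocked
  5. Y → W ← H → B — W:collider[open]; H:fork[open] ⇒ active
  6. Y → H → B — H:chain[open] ⇒ active
Since the path Y → W ← H → B is active, Y and B are not d-separated given {A, V, W}.

No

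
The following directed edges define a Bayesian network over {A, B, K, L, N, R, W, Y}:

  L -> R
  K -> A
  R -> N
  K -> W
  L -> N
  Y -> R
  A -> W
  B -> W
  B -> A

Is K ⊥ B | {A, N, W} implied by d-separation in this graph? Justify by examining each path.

No

There are 4 undirected paths between K and B; checking each against the conditioning set {A, N, W}:
  1. K → A ← B — A:collider[open] ⇒ active
  2. K → A → W ← B — A:chain[blocks]; W:collider[open] ⇒ blocked
  3. K → W ← B — W:collider[open] ⇒ active
  4. K → W ← A ← B — W:collider[open]; A:chain[blocks] ⇒ blocked
Since the path K → A ← B is active, K and B are not d-separated given {A, N, W}.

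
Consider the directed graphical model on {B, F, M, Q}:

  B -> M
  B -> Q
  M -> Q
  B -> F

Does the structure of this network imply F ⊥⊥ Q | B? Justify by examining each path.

Enumerating the 2 paths from F to Q and testing each for blocking by {B}:
  1. F ← B → M → Q — B:fork[blocks]; M:chain[open] ⇒ blocked
  2. F ← B → Q — B:fork[blocks] ⇒ blocked
All paths are blocked; F ⊥ Q | {B} holds.

Yes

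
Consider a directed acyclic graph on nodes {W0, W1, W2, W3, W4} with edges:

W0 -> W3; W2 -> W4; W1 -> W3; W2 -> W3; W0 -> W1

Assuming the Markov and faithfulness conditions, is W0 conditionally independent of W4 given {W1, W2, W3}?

Yes

2 paths connect W0 and W4; each must be blocked for d-separation to hold:
Path 1: W0 → W1 → W3 ← W2 → W4
  W1 is a chain here and W1 is conditioned on, so the path is blocked at W1.
Path 2: W0 → W3 ← W2 → W4
  W2 is a fork here and W2 is conditioned on, so the path is blocked at W2.
Since every path is blocked, d-separation holds.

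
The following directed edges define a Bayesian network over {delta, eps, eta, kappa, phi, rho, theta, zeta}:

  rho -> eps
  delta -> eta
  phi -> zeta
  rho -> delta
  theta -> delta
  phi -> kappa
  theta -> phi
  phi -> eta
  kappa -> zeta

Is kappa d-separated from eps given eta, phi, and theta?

Yes

We examine all 4 paths between kappa and eps:
Path 1: kappa ← phi ← theta → delta ← rho → eps
  phi is a chain here and phi is conditioned on, so the path is blocked at phi.
Path 2: kappa ← phi → eta ← delta ← rho → eps
  phi is a fork here and phi is conditioned on, so the path is blocked at phi.
Path 3: kappa → zeta ← phi ← theta → delta ← rho → eps
  zeta is a collider here and neither zeta nor any of its descendants is conditioned on, so the collider stays closed — the path is blocked at zeta.
Path 4: kappa → zeta ← phi → eta ← delta ← rho → eps
  zeta is a collider here and neither zeta nor any of its descendants is conditioned on, so the collider stays closed — the path is blocked at zeta.
Since every path is blocked, d-separation holds.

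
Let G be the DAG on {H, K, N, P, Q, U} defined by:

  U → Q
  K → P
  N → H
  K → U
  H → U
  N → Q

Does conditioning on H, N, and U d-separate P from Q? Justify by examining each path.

Yes

2 paths connect P and Q; each must be blocked for d-separation to hold:
Path 1: P ← K → U → Q
  U is a chain here and U is conditioned on, so the path is blocked at U.
Path 2: P ← K → U ← H ← N → Q
  H is a chain here and H is conditioned on, so the path is blocked at H.
All paths are blocked; P ⊥ Q | {H, N, U} holds.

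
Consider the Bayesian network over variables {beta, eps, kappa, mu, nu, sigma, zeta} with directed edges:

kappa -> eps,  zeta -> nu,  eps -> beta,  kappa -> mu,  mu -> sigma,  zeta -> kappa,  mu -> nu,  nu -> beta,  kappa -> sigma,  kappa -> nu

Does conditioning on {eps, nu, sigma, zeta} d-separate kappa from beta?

We examine all 5 paths between kappa and beta:
Path 1: kappa → eps → beta
  eps is a chain here and eps is conditioned on, so the path is blocked at eps.
Path 2: kappa → sigma ← mu → nu → beta
  nu is a chain here and nu is conditioned on, so the path is blocked at nu.
Path 3: kappa → nu → beta
  nu is a chain here and nu is conditioned on, so the path is blocked at nu.
Path 4: kappa ← zeta → nu → beta
  zeta is a fork here and zeta is conditioned on, so the path is blocked at zeta.
Path 5: kappa → mu → nu → beta
  nu is a chain here and nu is conditioned on, so the path is blocked at nu.
Every path is blocked, so kappa and beta are d-separated given {eps, nu, sigma, zeta}.

Yes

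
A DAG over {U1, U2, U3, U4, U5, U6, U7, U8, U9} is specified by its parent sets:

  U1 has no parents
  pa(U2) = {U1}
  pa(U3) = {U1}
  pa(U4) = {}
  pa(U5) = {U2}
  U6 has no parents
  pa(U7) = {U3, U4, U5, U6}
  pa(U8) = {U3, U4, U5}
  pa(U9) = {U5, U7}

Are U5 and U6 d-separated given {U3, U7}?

Enumerating the 6 paths from U5 to U6 and testing each for blocking by {U3, U7}:
Path 1: U5 ← U2 ← U1 → U3 → U7 ← U6
  U3 is a chain here and U3 is conditioned on, so the path is blocked at U3.
Path 2: U5 ← U2 ← U1 → U3 → U8 ← U4 → U7 ← U6
  U3 is a chain here and U3 is conditioned on, so the path is blocked at U3.
Path 3: U5 → U7 ← U6
  U7 is a collider and U7 is conditioned on, which opens it — no node blocks this path, so it is active.
Path 4: U5 → U8 ← U3 → U7 ← U6
  U8 is a collider here and neither U8 nor any of its descendants is conditioned on, so the collider stays closed — the path is blocked at U8.
Path 5: U5 → U8 ← U4 → U7 ← U6
  U8 is a collider here and neither U8 nor any of its descendants is conditioned on, so the collider stays closed — the path is blocked at U8.
Path 6: U5 → U9 ← U7 ← U6
  U9 is a collider here and neither U9 nor any of its descendants is conditioned on, so the collider stays closed — the path is blocked at U9.
At least one path is unblocked, so d-separation fails.

No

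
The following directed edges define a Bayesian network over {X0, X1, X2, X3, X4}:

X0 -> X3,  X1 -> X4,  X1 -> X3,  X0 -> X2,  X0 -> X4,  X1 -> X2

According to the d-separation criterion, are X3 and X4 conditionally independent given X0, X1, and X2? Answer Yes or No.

There are 4 undirected paths between X3 and X4; checking each against the conditioning set {X0, X1, X2}:
Path 1: X3 ← X1 → X2 ← X0 → X4
  X1 is a fork here and X1 is conditioned on, so the path is blocked at X1.
Path 2: X3 ← X1 → X4
  X1 is a fork here and X1 is conditioned on, so the path is blocked at X1.
Path 3: X3 ← X0 → X2 ← X1 → X4
  X0 is a fork here and X0 is conditioned on, so the path is blocked at X0.
Path 4: X3 ← X0 → X4
  X0 is a fork here and X0 is conditioned on, so the path is blocked at X0.
Every path is blocked, so X3 and X4 are d-separated given {X0, X1, X2}.

Yes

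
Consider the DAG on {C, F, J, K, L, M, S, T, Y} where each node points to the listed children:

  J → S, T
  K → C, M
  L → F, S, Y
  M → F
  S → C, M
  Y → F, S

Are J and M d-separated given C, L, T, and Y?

No

6 paths connect J and M; each must be blocked for d-separation to hold:
  1. J → S ← L → Y → F ← M — S:collider[open]; L:fork[blocks]; Y:chain[blocks]; F:collider[blocks] ⇒ blocked
  2. J → S ← L → F ← M — S:collider[open]; L:fork[blocks]; F:collider[blocks] ⇒ blocked
  3. J → S → M — S:chain[open] ⇒ active
  4. J → S ← Y ← L → F ← M — S:collider[open]; Y:chain[blocks]; L:fork[blocks]; F:collider[blocks] ⇒ blocked
  5. J → S ← Y → F ← M — S:collider[open]; Y:fork[blocks]; F:collider[blocks] ⇒ blocked
  6. J → S → C ← K → M — S:chain[open]; C:collider[open]; K:fork[open] ⇒ active
Because an active path exists, J and M are not d-separated.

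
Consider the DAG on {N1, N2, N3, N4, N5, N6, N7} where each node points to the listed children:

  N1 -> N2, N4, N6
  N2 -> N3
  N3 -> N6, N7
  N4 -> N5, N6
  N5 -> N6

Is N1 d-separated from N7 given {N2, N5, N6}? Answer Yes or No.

There are 4 undirected paths between N1 and N7; checking each against the conditioning set {N2, N5, N6}:
  1. N1 → N6 ← N3 → N7 — N6:collider[open]; N3:fork[open] ⇒ active
  2. N1 → N2 → N3 → N7 — N2:chain[blocks]; N3:chain[open] ⇒ blocked
  3. N1 → N4 → N5 → N6 ← N3 → N7 — N4:chain[open]; N5:chain[blocks]; N6:collider[open]; N3:fork[open] ⇒ blocked
  4. N1 → N4 → N6 ← N3 → N7 — N4:chain[open]; N6:collider[open]; N3:fork[open] ⇒ active
Because an active path exists, N1 and N7 are not d-separated.

No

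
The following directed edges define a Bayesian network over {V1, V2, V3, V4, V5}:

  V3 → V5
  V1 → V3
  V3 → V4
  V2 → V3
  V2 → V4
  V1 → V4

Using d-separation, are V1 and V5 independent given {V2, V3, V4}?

Enumerating the 3 paths from V1 to V5 and testing each for blocking by {V2, V3, V4}:
Path 1: V1 → V3 → V5
  V3 is a chain here and V3 is conditioned on, so the path is blocked at V3.
Path 2: V1 → V4 ← V2 → V3 → V5
  V2 is a fork here and V2 is conditioned on, so the path is blocked at V2.
Path 3: V1 → V4 ← V3 → V5
  V3 is a fork here and V3 is conditioned on, so the path is blocked at V3.
Since every path is blocked, d-separation holds.

Yes — V1 and V5 are d-separated given {V2, V3, V4}.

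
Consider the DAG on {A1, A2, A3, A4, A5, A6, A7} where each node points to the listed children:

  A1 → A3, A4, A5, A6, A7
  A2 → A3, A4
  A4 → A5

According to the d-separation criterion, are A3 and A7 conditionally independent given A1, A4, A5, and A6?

Yes — A3 and A7 are d-separated given {A1, A4, A5, A6}.

3 paths connect A3 and A7; each must be blocked for d-separation to hold:
Path 1: A3 ← A1 → A7
  A1 is a fork here and A1 is conditioned on, so the path is blocked at A1.
Path 2: A3 ← A2 → A4 → A5 ← A1 → A7
  A4 is a chain here and A4 is conditioned on, so the path is blocked at A4.
Path 3: A3 ← A2 → A4 ← A1 → A7
  A1 is a fork here and A1 is conditioned on, so the path is blocked at A1.
Since every path is blocked, d-separation holds.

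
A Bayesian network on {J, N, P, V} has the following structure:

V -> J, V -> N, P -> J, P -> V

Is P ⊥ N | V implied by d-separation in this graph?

Yes

We examine all 2 paths between P and N:
Path 1: P → J ← V → N
  J is a collider here and neither J nor any of its descendants is conditioned on, so the collider stays closed — the path is blocked at J.
Path 2: P → V → N
  V is a chain here and V is conditioned on, so the path is blocked at V.
Every path is blocked, so P and N are d-separated given {V}.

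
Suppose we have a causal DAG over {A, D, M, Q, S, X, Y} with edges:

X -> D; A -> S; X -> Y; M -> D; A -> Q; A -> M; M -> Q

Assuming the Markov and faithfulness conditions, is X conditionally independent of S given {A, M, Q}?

Yes

There are 2 undirected paths between X and S; checking each against the conditioning set {A, M, Q}:
Path 1: X → D ← M → Q ← A → S
  D is a collider here and neither D nor any of its descendants is conditioned on, so the collider stays closed — the path is blocked at D.
Path 2: X → D ← M ← A → S
  D is a collider here and neither D nor any of its descendants is conditioned on, so the collider stays closed — the path is blocked at D.
All paths are blocked; X ⊥ S | {A, M, Q} holds.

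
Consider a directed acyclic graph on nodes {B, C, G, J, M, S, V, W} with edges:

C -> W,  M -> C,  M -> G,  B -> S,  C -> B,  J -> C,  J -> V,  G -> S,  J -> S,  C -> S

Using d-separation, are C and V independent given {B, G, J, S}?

Yes — C and V are d-separated given {B, G, J, S}.

We examine all 4 paths between C and V:
Path 1: C ← M → G → S ← J → V
  G is a chain here and G is conditioned on, so the path is blocked at G.
Path 2: C → S ← J → V
  J is a fork here and J is conditioned on, so the path is blocked at J.
Path 3: C ← J → V
  J is a fork here and J is conditioned on, so the path is blocked at J.
Path 4: C → B → S ← J → V
  B is a chain here and B is conditioned on, so the path is blocked at B.
All paths are blocked; C ⊥ V | {B, G, J, S} holds.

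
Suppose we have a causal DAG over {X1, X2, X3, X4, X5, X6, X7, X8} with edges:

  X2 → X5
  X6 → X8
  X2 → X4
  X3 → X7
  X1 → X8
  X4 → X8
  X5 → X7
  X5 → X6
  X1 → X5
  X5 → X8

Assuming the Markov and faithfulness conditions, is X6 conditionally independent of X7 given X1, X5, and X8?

Yes — X6 and X7 are d-separated given {X1, X5, X8}.

We examine all 4 paths between X6 and X7:
Path 1: X6 ← X5 → X7
  X5 is a fork here and X5 is conditioned on, so the path is blocked at X5.
Path 2: X6 → X8 ← X5 → X7
  X5 is a fork here and X5 is conditioned on, so the path is blocked at X5.
Path 3: X6 → X8 ← X1 → X5 → X7
  X1 is a fork here and X1 is conditioned on, so the path is blocked at X1.
Path 4: X6 → X8 ← X4 ← X2 → X5 → X7
  X5 is a chain here and X5 is conditioned on, so the path is blocked at X5.
Since every path is blocked, d-separation holds.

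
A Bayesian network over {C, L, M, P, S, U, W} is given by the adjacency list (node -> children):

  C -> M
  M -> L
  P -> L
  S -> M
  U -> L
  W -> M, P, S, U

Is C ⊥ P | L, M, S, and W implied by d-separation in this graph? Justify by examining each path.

There are 6 undirected paths between C and P; checking each against the conditioning set {L, M, S, W}:
Path 1: C → M ← W → P
  W is a fork here and W is conditioned on, so the path is blocked at W.
Path 2: C → M ← W → U → L ← P
  W is a fork here and W is conditioned on, so the path is blocked at W.
Path 3: C → M → L ← P
  M is a chain here and M is conditioned on, so the path is blocked at M.
Path 4: C → M → L ← U ← W → P
  M is a chain here and M is conditioned on, so the path is blocked at M.
Path 5: C → M ← S ← W → P
  S is a chain here and S is conditioned on, so the path is blocked at S.
Path 6: C → M ← S ← W → U → L ← P
  S is a chain here and S is conditioned on, so the path is blocked at S.
All paths are blocked; C ⊥ P | {L, M, S, W} holds.

Yes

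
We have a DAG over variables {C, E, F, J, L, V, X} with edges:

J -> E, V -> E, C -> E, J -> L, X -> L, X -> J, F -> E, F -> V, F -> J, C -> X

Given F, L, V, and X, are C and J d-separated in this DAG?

Yes — C and J are d-separated given {F, L, V, X}.

5 paths connect C and J; each must be blocked for d-separation to hold:
Path 1: C → E ← J
  E is a collider here and neither E nor any of its descendants is conditioned on, so the collider stays closed — the path is blocked at E.
Path 2: C → E ← V ← F → J
  E is a collider here and neither E nor any of its descendants is conditioned on, so the collider stays closed — the path is blocked at E.
Path 3: C → E ← F → J
  E is a collider here and neither E nor any of its descendants is conditioned on, so the collider stays closed — the path is blocked at E.
Path 4: C → X → J
  X is a chain here and X is conditioned on, so the path is blocked at X.
Path 5: C → X → L ← J
  X is a chain here and X is conditioned on, so the path is blocked at X.
Since every path is blocked, d-separation holds.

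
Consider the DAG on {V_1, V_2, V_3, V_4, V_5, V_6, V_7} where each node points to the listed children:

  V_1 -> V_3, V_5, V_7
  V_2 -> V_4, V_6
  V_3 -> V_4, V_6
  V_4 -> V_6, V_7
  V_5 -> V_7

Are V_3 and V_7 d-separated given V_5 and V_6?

No

There are 5 undirected paths between V_3 and V_7; checking each against the conditioning set {V_5, V_6}:
  1. V_3 → V_6 ← V_2 → V_4 → V_7 — V_6:collider[open]; V_2:fork[open]; V_4:chain[open] ⇒ active
  2. V_3 → V_6 ← V_4 → V_7 — V_6:collider[open]; V_4:fork[open] ⇒ active
  3. V_3 ← V_1 → V_7 — V_1:fork[open] ⇒ active
  4. V_3 ← V_1 → V_5 → V_7 — V_1:fork[open]; V_5:chain[blocks] ⇒ blocked
  5. V_3 → V_4 → V_7 — V_4:chain[open] ⇒ active
Because an active path exists, V_3 and V_7 are not d-separated.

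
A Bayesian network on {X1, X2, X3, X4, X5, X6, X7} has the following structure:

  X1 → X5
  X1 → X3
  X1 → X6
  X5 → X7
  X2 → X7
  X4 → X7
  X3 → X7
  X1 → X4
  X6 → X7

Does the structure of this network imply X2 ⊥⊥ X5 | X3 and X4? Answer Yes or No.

Yes — X2 and X5 are d-separated given {X3, X4}.

4 paths connect X2 and X5; each must be blocked for d-separation to hold:
  1. X2 → X7 ← X5 — X7:collider[blocks] ⇒ blocked
  2. X2 → X7 ← X4 ← X1 → X5 — X7:collider[blocks]; X4:chain[blocks]; X1:fork[open] ⇒ blocked
  3. X2 → X7 ← X3 ← X1 → X5 — X7:collider[blocks]; X3:chain[blocks]; X1:fork[open] ⇒ blocked
  4. X2 → X7 ← X6 ← X1 → X5 — X7:collider[blocks]; X6:chain[open]; X1:fork[open] ⇒ blocked
All paths are blocked; X2 ⊥ X5 | {X3, X4} holds.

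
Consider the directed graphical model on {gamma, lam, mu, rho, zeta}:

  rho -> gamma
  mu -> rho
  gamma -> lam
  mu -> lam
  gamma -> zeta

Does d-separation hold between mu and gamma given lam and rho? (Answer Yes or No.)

We examine all 2 paths between mu and gamma:
Path 1: mu → lam ← gamma
  lam is a collider and lam is conditioned on, which opens it — no node blocks this path, so it is active.
Path 2: mu → rho → gamma
  rho is a chain here and rho is conditioned on, so the path is blocked at rho.
Because an active path exists, mu and gamma are not d-separated.

No — mu and gamma are not d-separated given {lam, rho}.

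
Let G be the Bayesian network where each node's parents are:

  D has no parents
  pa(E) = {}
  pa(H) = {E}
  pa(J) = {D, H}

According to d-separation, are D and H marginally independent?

Only one path connects D and H:
  1. D → J ← H — J:collider[blocks] ⇒ blocked
Every path is blocked, so D and H are d-separated given ∅.

Yes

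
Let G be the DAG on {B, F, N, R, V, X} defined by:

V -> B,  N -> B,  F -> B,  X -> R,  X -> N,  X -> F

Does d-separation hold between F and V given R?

Enumerating the 2 paths from F to V and testing each for blocking by {R}:
  1. F → B ← V — B:collider[blocks] ⇒ blocked
  2. F ← X → N → B ← V — X:fork[open]; N:chain[open]; B:collider[blocks] ⇒ blocked
Since every path is blocked, d-separation holds.

Yes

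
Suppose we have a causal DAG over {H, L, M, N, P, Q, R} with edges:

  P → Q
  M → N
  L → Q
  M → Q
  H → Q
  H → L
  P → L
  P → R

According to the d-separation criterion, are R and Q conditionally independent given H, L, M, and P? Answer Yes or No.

Yes

Enumerating the 3 paths from R to Q and testing each for blocking by {H, L, M, P}:
  1. R ← P → L ← H → Q — P:fork[blocks]; L:collider[open]; H:fork[blocks] ⇒ blocked
  2. R ← P → L → Q — P:fork[blocks]; L:chain[blocks] ⇒ blocked
  3. R ← P → Q — P:fork[blocks] ⇒ blocked
Since every path is blocked, d-separation holds.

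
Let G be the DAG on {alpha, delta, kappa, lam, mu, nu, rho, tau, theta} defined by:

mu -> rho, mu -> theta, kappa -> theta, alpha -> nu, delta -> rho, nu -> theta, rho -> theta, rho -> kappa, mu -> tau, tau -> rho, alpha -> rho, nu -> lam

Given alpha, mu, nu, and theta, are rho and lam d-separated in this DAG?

Yes

We examine all 5 paths between rho and lam:
Path 1: rho ← alpha → nu → lam
  alpha is a fork here and alpha is conditioned on, so the path is blocked at alpha.
Path 2: rho → theta ← nu → lam
  nu is a fork here and nu is conditioned on, so the path is blocked at nu.
Path 3: rho → kappa → theta ← nu → lam
  nu is a fork here and nu is conditioned on, so the path is blocked at nu.
Path 4: rho ← tau ← mu → theta ← nu → lam
  mu is a fork here and mu is conditioned on, so the path is blocked at mu.
Path 5: rho ← mu → theta ← nu → lam
  mu is a fork here and mu is conditioned on, so the path is blocked at mu.
All paths are blocked; rho ⊥ lam | {alpha, mu, nu, theta} holds.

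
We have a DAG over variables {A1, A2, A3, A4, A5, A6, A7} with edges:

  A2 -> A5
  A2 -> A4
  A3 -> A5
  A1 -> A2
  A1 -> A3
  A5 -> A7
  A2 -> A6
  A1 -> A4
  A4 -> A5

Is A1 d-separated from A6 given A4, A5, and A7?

No

5 paths connect A1 and A6; each must be blocked for d-separation to hold:
Path 1: A1 → A2 → A6
  A2 is a chain and A2 is not conditioned on — no node blocks this path, so it is active.
Path 2: A1 → A4 ← A2 → A6
  A4 is a collider and A4 is conditioned on, which opens it; A2 is a fork and A2 is not conditioned on — no node blocks this path, so it is active.
Path 3: A1 → A4 → A5 ← A2 → A6
  A4 is a chain here and A4 is conditioned on, so the path is blocked at A4.
Path 4: A1 → A3 → A5 ← A2 → A6
  A3 is a chain and A3 is not conditioned on; A5 is a collider and A5 is conditioned on, which opens it; A2 is a fork and A2 is not conditioned on — no node blocks this path, so it is active.
Path 5: A1 → A3 → A5 ← A4 ← A2 → A6
  A4 is a chain here and A4 is conditioned on, so the path is blocked at A4.
Because an active path exists, A1 and A6 are not d-separated.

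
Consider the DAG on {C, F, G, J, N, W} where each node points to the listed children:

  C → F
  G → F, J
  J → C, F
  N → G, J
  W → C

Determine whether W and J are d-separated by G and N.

We examine all 4 paths between W and J:
Path 1: W → C ← J
  C is a collider here and neither C nor any of its descendants is conditioned on, so the collider stays closed — the path is blocked at C.
Path 2: W → C → F ← J
  F is a collider here and neither F nor any of its descendants is conditioned on, so the collider stays closed — the path is blocked at F.
Path 3: W → C → F ← G → J
  F is a collider here and neither F nor any of its descendants is conditioned on, so the collider stays closed — the path is blocked at F.
Path 4: W → C → F ← G ← N → J
  F is a collider here and neither F nor any of its descendants is conditioned on, so the collider stays closed — the path is blocked at F.
All paths are blocked; W ⊥ J | {G, N} holds.

Yes — W and J are d-separated given {G, N}.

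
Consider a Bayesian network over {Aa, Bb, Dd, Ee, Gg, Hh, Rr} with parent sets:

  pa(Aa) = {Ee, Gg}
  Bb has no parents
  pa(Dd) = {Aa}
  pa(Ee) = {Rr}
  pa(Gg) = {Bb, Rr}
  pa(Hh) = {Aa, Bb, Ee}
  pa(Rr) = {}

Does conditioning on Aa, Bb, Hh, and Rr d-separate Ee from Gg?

5 paths connect Ee and Gg; each must be blocked for d-separation to hold:
  1. Ee ← Rr → Gg — Rr:fork[blocks] ⇒ blocked
  2. Ee → Hh ← Bb → Gg — Hh:collider[open]; Bb:fork[blocks] ⇒ blocked
  3. Ee → Hh ← Aa ← Gg — Hh:collider[open]; Aa:chain[blocks] ⇒ blocked
  4. Ee → Aa ← Gg — Aa:collider[open] ⇒ active
  5. Ee → Aa → Hh ← Bb → Gg — Aa:chain[blocks]; Hh:collider[open]; Bb:fork[blocks] ⇒ blocked
Because an active path exists, Ee and Gg are not d-separated.

No — Ee and Gg are not d-separated given {Aa, Bb, Hh, Rr}.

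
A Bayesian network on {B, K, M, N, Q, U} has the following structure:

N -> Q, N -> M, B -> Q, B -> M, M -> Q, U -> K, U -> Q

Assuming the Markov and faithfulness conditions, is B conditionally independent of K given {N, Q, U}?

Yes

We examine all 3 paths between B and K:
  1. B → M → Q ← U → K — M:chain[open]; Q:collider[open]; U:fork[blocks] ⇒ blocked
  2. B → M ← N → Q ← U → K — M:collider[open]; N:fork[blocks]; Q:collider[open]; U:fork[blocks] ⇒ blocked
  3. B → Q ← U → K — Q:collider[open]; U:fork[blocks] ⇒ blocked
Every path is blocked, so B and K are d-separated given {N, Q, U}.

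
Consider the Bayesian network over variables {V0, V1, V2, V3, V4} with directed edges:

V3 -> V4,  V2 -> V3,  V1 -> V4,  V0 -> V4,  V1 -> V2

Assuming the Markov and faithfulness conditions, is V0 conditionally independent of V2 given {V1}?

Yes

Enumerating the 2 paths from V0 to V2 and testing each for blocking by {V1}:
  1. V0 → V4 ← V3 ← V2 — V4:collider[blocks]; V3:chain[open] ⇒ blocked
  2. V0 → V4 ← V1 → V2 — V4:collider[blocks]; V1:fork[blocks] ⇒ blocked
All paths are blocked; V0 ⊥ V2 | {V1} holds.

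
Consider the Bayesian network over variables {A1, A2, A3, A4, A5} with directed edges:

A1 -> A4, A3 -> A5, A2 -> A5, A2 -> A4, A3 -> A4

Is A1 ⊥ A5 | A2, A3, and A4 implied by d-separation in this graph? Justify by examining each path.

Yes

There are 2 undirected paths between A1 and A5; checking each against the conditioning set {A2, A3, A4}:
Path 1: A1 → A4 ← A2 → A5
  A2 is a fork here and A2 is conditioned on, so the path is blocked at A2.
Path 2: A1 → A4 ← A3 → A5
  A3 is a fork here and A3 is conditioned on, so the path is blocked at A3.
All paths are blocked; A1 ⊥ A5 | {A2, A3, A4} holds.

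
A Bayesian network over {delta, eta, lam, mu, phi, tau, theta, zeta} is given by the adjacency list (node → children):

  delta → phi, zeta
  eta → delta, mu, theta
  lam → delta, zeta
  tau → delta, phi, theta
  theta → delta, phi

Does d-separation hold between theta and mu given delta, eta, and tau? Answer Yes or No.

Yes

Enumerating the 6 paths from theta to mu and testing each for blocking by {delta, eta, tau}:
Path 1: theta ← tau → phi ← delta ← eta → mu
  tau is a fork here and tau is conditioned on, so the path is blocked at tau.
Path 2: theta ← tau → delta ← eta → mu
  tau is a fork here and tau is conditioned on, so the path is blocked at tau.
Path 3: theta → phi ← tau → delta ← eta → mu
  phi is a collider here and neither phi nor any of its descendants is conditioned on, so the collider stays closed — the path is blocked at phi.
Path 4: theta → phi ← delta ← eta → mu
  phi is a collider here and neither phi nor any of its descendants is conditioned on, so the collider stays closed — the path is blocked at phi.
Path 5: theta → delta ← eta → mu
  eta is a fork here and eta is conditioned on, so the path is blocked at eta.
Path 6: theta ← eta → mu
  eta is a fork here and eta is conditioned on, so the path is blocked at eta.
All paths are blocked; theta ⊥ mu | {delta, eta, tau} holds.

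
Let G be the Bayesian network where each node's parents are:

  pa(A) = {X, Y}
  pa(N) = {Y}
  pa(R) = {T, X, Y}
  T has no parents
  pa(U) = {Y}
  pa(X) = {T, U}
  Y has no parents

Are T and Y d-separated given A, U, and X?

Yes

Enumerating the 6 paths from T to Y and testing each for blocking by {A, U, X}:
  1. T → R ← X → A ← Y — R:collider[blocks]; X:fork[blocks]; A:collider[open] ⇒ blocked
  2. T → R ← X ← U ← Y — R:collider[blocks]; X:chain[blocks]; U:chain[blocks] ⇒ blocked
  3. T → R ← Y — R:collider[blocks] ⇒ blocked
  4. T → X → R ← Y — X:chain[blocks]; R:collider[blocks] ⇒ blocked
  5. T → X → A ← Y — X:chain[blocks]; A:collider[open] ⇒ blocked
  6. T → X ← U ← Y — X:collider[open]; U:chain[blocks] ⇒ blocked
All paths are blocked; T ⊥ Y | {A, U, X} holds.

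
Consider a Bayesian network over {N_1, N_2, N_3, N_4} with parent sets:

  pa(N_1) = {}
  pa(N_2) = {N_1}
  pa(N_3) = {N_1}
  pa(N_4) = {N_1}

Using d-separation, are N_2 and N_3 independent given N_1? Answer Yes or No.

Only one path connects N_2 and N_3:
Path 1: N_2 ← N_1 → N_3
  N_1 is a fork here and N_1 is conditioned on, so the path is blocked at N_1.
Every path is blocked, so N_2 and N_3 are d-separated given {N_1}.

Yes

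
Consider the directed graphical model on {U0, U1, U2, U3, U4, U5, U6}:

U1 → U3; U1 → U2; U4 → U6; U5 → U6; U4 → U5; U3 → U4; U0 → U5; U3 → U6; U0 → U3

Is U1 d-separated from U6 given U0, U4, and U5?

No

5 paths connect U1 and U6; each must be blocked for d-separation to hold:
  1. U1 → U3 ← U0 → U5 ← U4 → U6 — U3:collider[open]; U0:fork[blocks]; U5:collider[open]; U4:fork[blocks] ⇒ blocked
  2. U1 → U3 ← U0 → U5 → U6 — U3:collider[open]; U0:fork[blocks]; U5:chain[blocks] ⇒ blocked
  3. U1 → U3 → U4 → U6 — U3:chain[open]; U4:chain[blocks] ⇒ blocked
  4. U1 → U3 → U4 → U5 → U6 — U3:chain[open]; U4:chain[blocks]; U5:chain[blocks] ⇒ blocked
  5. U1 → U3 → U6 — U3:chain[open] ⇒ active
Since the path U1 → U3 → U6 is active, U1 and U6 are not d-separated given {U0, U4, U5}.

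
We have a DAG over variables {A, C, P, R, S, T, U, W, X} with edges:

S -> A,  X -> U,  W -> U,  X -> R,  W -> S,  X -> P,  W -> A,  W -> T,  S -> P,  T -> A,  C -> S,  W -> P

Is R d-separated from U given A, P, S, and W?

There are 5 undirected paths between R and U; checking each against the conditioning set {A, P, S, W}:
Path 1: R ← X → P ← W → U
  W is a fork here and W is conditioned on, so the path is blocked at W.
Path 2: R ← X → P ← S ← W → U
  S is a chain here and S is conditioned on, so the path is blocked at S.
Path 3: R ← X → P ← S → A ← W → U
  S is a fork here and S is conditioned on, so the path is blocked at S.
Path 4: R ← X → P ← S → A ← T ← W → U
  S is a fork here and S is conditioned on, so the path is blocked at S.
Path 5: R ← X → U
  X is a fork and X is not conditioned on — no node blocks this path, so it is active.
Because an active path exists, R and U are not d-separated.

No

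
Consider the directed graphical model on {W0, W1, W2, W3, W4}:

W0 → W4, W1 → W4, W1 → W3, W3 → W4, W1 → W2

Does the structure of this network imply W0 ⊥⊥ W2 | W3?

Yes — W0 and W2 are d-separated given {W3}.

We examine all 2 paths between W0 and W2:
Path 1: W0 → W4 ← W3 ← W1 → W2
  W4 is a collider here and neither W4 nor any of its descendants is conditioned on, so the collider stays closed — the path is blocked at W4.
Path 2: W0 → W4 ← W1 → W2
  W4 is a collider here and neither W4 nor any of its descendants is conditioned on, so the collider stays closed — the path is blocked at W4.
Every path is blocked, so W0 and W2 are d-separated given {W3}.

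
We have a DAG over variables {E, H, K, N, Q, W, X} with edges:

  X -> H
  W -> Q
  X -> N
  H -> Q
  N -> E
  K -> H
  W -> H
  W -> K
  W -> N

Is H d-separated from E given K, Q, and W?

There are 4 undirected paths between H and E; checking each against the conditioning set {K, Q, W}:
Path 1: H ← X → N → E
  X is a fork and X is not conditioned on; N is a chain and N is not conditioned on — no node blocks this path, so it is active.
Path 2: H → Q ← W → N → E
  W is a fork here and W is conditioned on, so the path is blocked at W.
Path 3: H ← W → N → E
  W is a fork here and W is conditioned on, so the path is blocked at W.
Path 4: H ← K ← W → N → E
  K is a chain here and K is conditioned on, so the path is blocked at K.
Since the path H ← X → N → E is active, H and E are not d-separated given {K, Q, W}.

No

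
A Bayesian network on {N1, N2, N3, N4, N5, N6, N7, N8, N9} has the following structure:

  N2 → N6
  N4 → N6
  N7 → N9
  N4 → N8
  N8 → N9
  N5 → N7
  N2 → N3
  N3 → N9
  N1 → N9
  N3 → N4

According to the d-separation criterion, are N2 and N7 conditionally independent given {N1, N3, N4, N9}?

We examine all 4 paths between N2 and N7:
  1. N2 → N6 ← N4 → N8 → N9 ← N7 — N6:collider[blocks]; N4:fork[blocks]; N8:chain[open]; N9:collider[open] ⇒ blocked
  2. N2 → N6 ← N4 ← N3 → N9 ← N7 — N6:collider[blocks]; N4:chain[blocks]; N3:fork[blocks]; N9:collider[open] ⇒ blocked
  3. N2 → N3 → N4 → N8 → N9 ← N7 — N3:chain[blocks]; N4:chain[blocks]; N8:chain[open]; N9:collider[open] ⇒ blocked
  4. N2 → N3 → N9 ← N7 — N3:chain[blocks]; N9:collider[open] ⇒ blocked
All paths are blocked; N2 ⊥ N7 | {N1, N3, N4, N9} holds.

Yes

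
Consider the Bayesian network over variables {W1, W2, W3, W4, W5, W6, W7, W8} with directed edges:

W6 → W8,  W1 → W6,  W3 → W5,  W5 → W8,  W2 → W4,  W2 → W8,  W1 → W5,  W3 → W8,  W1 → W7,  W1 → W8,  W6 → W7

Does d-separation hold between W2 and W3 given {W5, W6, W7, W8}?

No

5 paths connect W2 and W3; each must be blocked for d-separation to hold:
  1. W2 → W8 ← W6 → W7 ← W1 → W5 ← W3 — W8:collider[open]; W6:fork[blocks]; W7:collider[open]; W1:fork[open]; W5:collider[open] ⇒ blocked
  2. W2 → W8 ← W6 ← W1 → W5 ← W3 — W8:collider[open]; W6:chain[blocks]; W1:fork[open]; W5:collider[open] ⇒ blocked
  3. W2 → W8 ← W5 ← W3 — W8:collider[open]; W5:chain[blocks] ⇒ blocked
  4. W2 → W8 ← W3 — W8:collider[open] ⇒ active
  5. W2 → W8 ← W1 → W5 ← W3 — W8:collider[open]; W1:fork[open]; W5:collider[open] ⇒ active
Since the path W2 → W8 ← W3 is active, W2 and W3 are not d-separated given {W5, W6, W7, W8}.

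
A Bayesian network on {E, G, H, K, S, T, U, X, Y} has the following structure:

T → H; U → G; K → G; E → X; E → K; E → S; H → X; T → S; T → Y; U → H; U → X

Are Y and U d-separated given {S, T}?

Yes

We examine all 6 paths between Y and U:
Path 1: Y ← T → H → X ← E → K → G ← U
  T is a fork here and T is conditioned on, so the path is blocked at T.
Path 2: Y ← T → H → X ← U
  T is a fork here and T is conditioned on, so the path is blocked at T.
Path 3: Y ← T → H ← U
  T is a fork here and T is conditioned on, so the path is blocked at T.
Path 4: Y ← T → S ← E → X ← H ← U
  T is a fork here and T is conditioned on, so the path is blocked at T.
Path 5: Y ← T → S ← E → X ← U
  T is a fork here and T is conditioned on, so the path is blocked at T.
Path 6: Y ← T → S ← E → K → G ← U
  T is a fork here and T is conditioned on, so the path is blocked at T.
All paths are blocked; Y ⊥ U | {S, T} holds.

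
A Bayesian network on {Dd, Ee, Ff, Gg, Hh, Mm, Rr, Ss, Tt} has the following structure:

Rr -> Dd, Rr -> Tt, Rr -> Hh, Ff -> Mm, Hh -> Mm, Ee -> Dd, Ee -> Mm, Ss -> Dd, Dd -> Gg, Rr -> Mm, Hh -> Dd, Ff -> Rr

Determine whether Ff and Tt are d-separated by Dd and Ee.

No

There are 6 undirected paths between Ff and Tt; checking each against the conditioning set {Dd, Ee}:
  1. Ff → Rr → Tt — Rr:chain[open] ⇒ active
  2. Ff → Mm ← Hh ← Rr → Tt — Mm:collider[blocks]; Hh:chain[open]; Rr:fork[open] ⇒ blocked
  3. Ff → Mm ← Hh → Dd ← Rr → Tt — Mm:collider[blocks]; Hh:fork[open]; Dd:collider[open]; Rr:fork[open] ⇒ blocked
  4. Ff → Mm ← Ee → Dd ← Hh ← Rr → Tt — Mm:collider[blocks]; Ee:fork[blocks]; Dd:collider[open]; Hh:chain[open]; Rr:fork[open] ⇒ blocked
  5. Ff → Mm ← Ee → Dd ← Rr → Tt — Mm:collider[blocks]; Ee:fork[blocks]; Dd:collider[open]; Rr:fork[open] ⇒ blocked
  6. Ff → Mm ← Rr → Tt — Mm:collider[blocks]; Rr:fork[open] ⇒ blocked
Since the path Ff → Rr → Tt is active, Ff and Tt are not d-separated given {Dd, Ee}.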